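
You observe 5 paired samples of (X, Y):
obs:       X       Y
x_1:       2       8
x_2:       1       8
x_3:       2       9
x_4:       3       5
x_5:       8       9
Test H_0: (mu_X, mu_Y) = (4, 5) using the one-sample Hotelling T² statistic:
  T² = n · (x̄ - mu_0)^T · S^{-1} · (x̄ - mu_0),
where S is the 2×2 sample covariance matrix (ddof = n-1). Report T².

Step 1 — sample mean vector:
  mean(X) = (2 + 1 + 2 + 3 + 8) / 5 = 16/5 = 3.2
  mean(Y) = (8 + 8 + 9 + 5 + 9) / 5 = 39/5 = 7.8
  x̄ = (3.2, 7.8),  deviation x̄ - mu_0 = (3.2, 7.8) - (4, 5) = (-0.8, 2.8).

Step 2 — sample covariance matrix, S[i,j] = (1/(n-1)) · Σ_k (x_{k,i} - mean_i) · (x_{k,j} - mean_j), divisor n-1 = 4:
  S[X,X] = ((-1.2)·(-1.2) + (-2.2)·(-2.2) + (-1.2)·(-1.2) + (-0.2)·(-0.2) + (4.8)·(4.8)) / 4 = 30.8/4 = 7.7
  S[X,Y] = ((-1.2)·(0.2) + (-2.2)·(0.2) + (-1.2)·(1.2) + (-0.2)·(-2.8) + (4.8)·(1.2)) / 4 = 4.2/4 = 1.05
  S[Y,Y] = ((0.2)·(0.2) + (0.2)·(0.2) + (1.2)·(1.2) + (-2.8)·(-2.8) + (1.2)·(1.2)) / 4 = 10.8/4 = 2.7
  S = [[7.7, 1.05],
 [1.05, 2.7]].

Step 3 — invert S. det(S) = 7.7·2.7 - (1.05)² = 19.6875.
  S^{-1} = (1/det) · [[d, -b], [-b, a]] = [[0.1371, -0.0533],
 [-0.0533, 0.3911]].

Step 4 — quadratic form (x̄ - mu_0)^T · S^{-1} · (x̄ - mu_0):
  S^{-1} · (x̄ - mu_0) = (-0.259, 1.1378),
  (x̄ - mu_0)^T · [...] = (-0.8)·(-0.259) + (2.8)·(1.1378) = 3.393.

Step 5 — scale by n: T² = 5 · 3.393 = 16.9651.

T² ≈ 16.9651


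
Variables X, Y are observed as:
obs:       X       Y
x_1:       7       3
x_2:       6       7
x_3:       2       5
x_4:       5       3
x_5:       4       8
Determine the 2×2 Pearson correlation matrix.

Step 1 — column means:
  mean(X) = (7 + 6 + 2 + 5 + 4) / 5 = 24/5 = 4.8
  mean(Y) = (3 + 7 + 5 + 3 + 8) / 5 = 26/5 = 5.2

Step 2 — sample variances and covariances s[i,j] = (1/(n-1)) · Σ_k (x_{k,i} - mean_i) · (x_{k,j} - mean_j), with n-1 = 4:
  s[X,X] = ((2.2)·(2.2) + (1.2)·(1.2) + (-2.8)·(-2.8) + (0.2)·(0.2) + (-0.8)·(-0.8)) / 4 = 14.8/4 = 3.7
  s[X,Y] = ((2.2)·(-2.2) + (1.2)·(1.8) + (-2.8)·(-0.2) + (0.2)·(-2.2) + (-0.8)·(2.8)) / 4 = -4.8/4 = -1.2
  s[Y,Y] = ((-2.2)·(-2.2) + (1.8)·(1.8) + (-0.2)·(-0.2) + (-2.2)·(-2.2) + (2.8)·(2.8)) / 4 = 20.8/4 = 5.2
  Sample standard deviations s_i = √(s[i,i]):
  s(X) = √(3.7) = 1.9235
  s(Y) = √(5.2) = 2.2804

Step 3 — r_{ij} = s_{ij} / (s_i · s_j):
  r[X,X] = 1 (diagonal).
  r[X,Y] = -1.2 / (1.9235 · 2.2804) = -1.2 / 4.3863 = -0.2736
  r[Y,Y] = 1 (diagonal).

R is symmetric with unit diagonal. Assembling:

R = [[1, -0.2736],
 [-0.2736, 1]]


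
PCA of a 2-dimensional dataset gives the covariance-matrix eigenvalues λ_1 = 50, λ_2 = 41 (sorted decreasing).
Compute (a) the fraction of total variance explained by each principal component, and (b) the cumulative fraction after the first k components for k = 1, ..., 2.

Step 1 — total variance = trace(Sigma) = Σ λ_i = 50 + 41 = 91.

Step 2 — fraction explained by component i = λ_i / Σ λ:
  PC1: 50/91 = 0.5495
  PC2: 41/91 = 0.4505

Step 3 — cumulative fraction after k components = (λ_1 + ... + λ_k) / Σ λ:
  k = 1: 50/91 = 0.5495
  k = 2: (50 + 41)/91 = 91/91 = 1

Summary (fraction, with percent):

explained: PC1 0.5495 (54.95%), PC2 0.4505 (45.05%);  cumulative: 0.5495, 1


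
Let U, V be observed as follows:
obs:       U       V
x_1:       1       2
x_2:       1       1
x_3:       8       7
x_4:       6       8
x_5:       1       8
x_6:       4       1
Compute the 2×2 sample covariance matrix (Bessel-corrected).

Step 1 — column means:
  mean(U) = (1 + 1 + 8 + 6 + 1 + 4) / 6 = 21/6 = 3.5
  mean(V) = (2 + 1 + 7 + 8 + 8 + 1) / 6 = 27/6 = 4.5

Step 2 — sample covariance S[i,j] = (1/(n-1)) · Σ_k (x_{k,i} - mean_i) · (x_{k,j} - mean_j), with n-1 = 5.
  S[U,U] = ((-2.5)·(-2.5) + (-2.5)·(-2.5) + (4.5)·(4.5) + (2.5)·(2.5) + (-2.5)·(-2.5) + (0.5)·(0.5)) / 5 = 45.5/5 = 9.1
  S[U,V] = ((-2.5)·(-2.5) + (-2.5)·(-3.5) + (4.5)·(2.5) + (2.5)·(3.5) + (-2.5)·(3.5) + (0.5)·(-3.5)) / 5 = 24.5/5 = 4.9
  S[V,V] = ((-2.5)·(-2.5) + (-3.5)·(-3.5) + (2.5)·(2.5) + (3.5)·(3.5) + (3.5)·(3.5) + (-3.5)·(-3.5)) / 5 = 61.5/5 = 12.3

S is symmetric (S[j,i] = S[i,j]). Assembling:

S = [[9.1, 4.9],
 [4.9, 12.3]]


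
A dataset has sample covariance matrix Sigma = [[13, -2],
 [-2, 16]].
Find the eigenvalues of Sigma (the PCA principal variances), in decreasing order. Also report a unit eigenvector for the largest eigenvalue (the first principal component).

Step 1 — characteristic polynomial of 2×2 Sigma:
  det(Sigma - λI) = λ² - trace · λ + det = 0.
  trace = 13 + 16 = 29, det = 13·16 - (-2)² = 204.
Step 2 — discriminant:
  Δ = trace² - 4·det = 841 - 816 = 25.
Step 3 — eigenvalues:
  λ = (trace ± √Δ)/2 = (29 ± 5)/2,
  λ_1 = 17,  λ_2 = 12.

Step 4 — unit eigenvector for λ_1: solve (Sigma - λ_1 I)v = 0. First row:
  (13 - 17)·v_x + (-2)·v_y = 0, i.e. (-4)·v_x + (-2)·v_y = 0,
  so v ∝ (b, λ_1 - a) = (-2, 4); multiply by -1 so the first entry is positive: u = (2, -4).
  ||u|| = √((2)² + (-4)²) = √(20) ≈ 4.4721,
  v_1 = u/||u|| ≈ (0.4472, -0.8944) (||v_1|| = 1).

λ_1 = 17,  λ_2 = 12;  v_1 ≈ (0.4472, -0.8944)


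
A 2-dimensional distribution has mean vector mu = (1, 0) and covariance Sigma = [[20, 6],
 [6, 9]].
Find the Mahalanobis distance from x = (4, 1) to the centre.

Step 1 — centre the observation: (x - mu) = (3, 1).

Step 2 — invert Sigma. det(Sigma) = 20·9 - (6)² = 144.
  Sigma^{-1} = (1/det) · [[d, -b], [-b, a]] = [[0.0625, -0.0417],
 [-0.0417, 0.1389]].

Step 3 — form the quadratic (x - mu)^T · Sigma^{-1} · (x - mu):
  Sigma^{-1} · (x - mu) = (0.1458, 0.0139).
  (x - mu)^T · [Sigma^{-1} · (x - mu)] = (3)·(0.1458) + (1)·(0.0139) = 0.4514.

Step 4 — take square root: d = √(0.4514) ≈ 0.6719.

d(x, mu) = √(0.4514) ≈ 0.6719


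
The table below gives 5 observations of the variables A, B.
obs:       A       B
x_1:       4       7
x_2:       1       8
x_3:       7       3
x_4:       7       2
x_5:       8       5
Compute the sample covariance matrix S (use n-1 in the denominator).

Step 1 — column means:
  mean(A) = (4 + 1 + 7 + 7 + 8) / 5 = 27/5 = 5.4
  mean(B) = (7 + 8 + 3 + 2 + 5) / 5 = 25/5 = 5

Step 2 — sample covariance S[i,j] = (1/(n-1)) · Σ_k (x_{k,i} - mean_i) · (x_{k,j} - mean_j), with n-1 = 4.
  S[A,A] = ((-1.4)·(-1.4) + (-4.4)·(-4.4) + (1.6)·(1.6) + (1.6)·(1.6) + (2.6)·(2.6)) / 4 = 33.2/4 = 8.3
  S[A,B] = ((-1.4)·(2) + (-4.4)·(3) + (1.6)·(-2) + (1.6)·(-3) + (2.6)·(0)) / 4 = -24/4 = -6
  S[B,B] = ((2)·(2) + (3)·(3) + (-2)·(-2) + (-3)·(-3) + (0)·(0)) / 4 = 26/4 = 6.5

S is symmetric (S[j,i] = S[i,j]). Assembling:

S = [[8.3, -6],
 [-6, 6.5]]


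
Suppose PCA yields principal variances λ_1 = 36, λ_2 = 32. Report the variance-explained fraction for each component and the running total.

Step 1 — total variance = trace(Sigma) = Σ λ_i = 36 + 32 = 68.

Step 2 — fraction explained by component i = λ_i / Σ λ:
  PC1: 36/68 = 0.5294
  PC2: 32/68 = 0.4706

Step 3 — cumulative fraction after k components = (λ_1 + ... + λ_k) / Σ λ:
  k = 1: 36/68 = 0.5294
  k = 2: (36 + 32)/68 = 68/68 = 1

Summary (fraction, with percent):

explained: PC1 0.5294 (52.94%), PC2 0.4706 (47.06%);  cumulative: 0.5294, 1


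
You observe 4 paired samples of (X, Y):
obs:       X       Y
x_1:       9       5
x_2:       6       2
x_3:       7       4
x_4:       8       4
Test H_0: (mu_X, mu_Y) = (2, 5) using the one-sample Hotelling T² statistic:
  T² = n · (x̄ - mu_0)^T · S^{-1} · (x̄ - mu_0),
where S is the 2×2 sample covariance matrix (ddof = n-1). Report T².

Step 1 — sample mean vector:
  mean(X) = (9 + 6 + 7 + 8) / 4 = 30/4 = 7.5
  mean(Y) = (5 + 2 + 4 + 4) / 4 = 15/4 = 3.75
  x̄ = (7.5, 3.75),  deviation x̄ - mu_0 = (7.5, 3.75) - (2, 5) = (5.5, -1.25).

Step 2 — sample covariance matrix, S[i,j] = (1/(n-1)) · Σ_k (x_{k,i} - mean_i) · (x_{k,j} - mean_j), divisor n-1 = 3:
  S[X,X] = ((1.5)·(1.5) + (-1.5)·(-1.5) + (-0.5)·(-0.5) + (0.5)·(0.5)) / 3 = 5/3 = 1.6667
  S[X,Y] = ((1.5)·(1.25) + (-1.5)·(-1.75) + (-0.5)·(0.25) + (0.5)·(0.25)) / 3 = 4.5/3 = 1.5
  S[Y,Y] = ((1.25)·(1.25) + (-1.75)·(-1.75) + (0.25)·(0.25) + (0.25)·(0.25)) / 3 = 4.75/3 = 1.5833
  S = [[1.6667, 1.5],
 [1.5, 1.5833]].

Step 3 — invert S. det(S) = 1.6667·1.5833 - (1.5)² = 0.3889.
  S^{-1} = (1/det) · [[d, -b], [-b, a]] = [[4.0714, -3.8571],
 [-3.8571, 4.2857]].

Step 4 — quadratic form (x̄ - mu_0)^T · S^{-1} · (x̄ - mu_0):
  S^{-1} · (x̄ - mu_0) = (27.2143, -26.5714),
  (x̄ - mu_0)^T · [...] = (5.5)·(27.2143) + (-1.25)·(-26.5714) = 182.8929.

Step 5 — scale by n: T² = 4 · 182.8929 = 731.5714.

T² ≈ 731.5714


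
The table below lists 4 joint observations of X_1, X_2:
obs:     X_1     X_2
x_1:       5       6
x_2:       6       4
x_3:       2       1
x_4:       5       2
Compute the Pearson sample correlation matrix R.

Step 1 — column means:
  mean(X_1) = (5 + 6 + 2 + 5) / 4 = 18/4 = 4.5
  mean(X_2) = (6 + 4 + 1 + 2) / 4 = 13/4 = 3.25

Step 2 — sample variances and covariances s[i,j] = (1/(n-1)) · Σ_k (x_{k,i} - mean_i) · (x_{k,j} - mean_j), with n-1 = 3:
  s[X_1,X_1] = ((0.5)·(0.5) + (1.5)·(1.5) + (-2.5)·(-2.5) + (0.5)·(0.5)) / 3 = 9/3 = 3
  s[X_1,X_2] = ((0.5)·(2.75) + (1.5)·(0.75) + (-2.5)·(-2.25) + (0.5)·(-1.25)) / 3 = 7.5/3 = 2.5
  s[X_2,X_2] = ((2.75)·(2.75) + (0.75)·(0.75) + (-2.25)·(-2.25) + (-1.25)·(-1.25)) / 3 = 14.75/3 = 4.9167
  Sample standard deviations s_i = √(s[i,i]):
  s(X_1) = √(3) = 1.7321
  s(X_2) = √(4.9167) = 2.2174

Step 3 — r_{ij} = s_{ij} / (s_i · s_j):
  r[X_1,X_1] = 1 (diagonal).
  r[X_1,X_2] = 2.5 / (1.7321 · 2.2174) = 2.5 / 3.8406 = 0.6509
  r[X_2,X_2] = 1 (diagonal).

R is symmetric with unit diagonal. Assembling:

R = [[1, 0.6509],
 [0.6509, 1]]


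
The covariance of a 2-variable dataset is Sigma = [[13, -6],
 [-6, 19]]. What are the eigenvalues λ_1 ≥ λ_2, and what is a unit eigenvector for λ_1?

Step 1 — characteristic polynomial of 2×2 Sigma:
  det(Sigma - λI) = λ² - trace · λ + det = 0.
  trace = 13 + 19 = 32, det = 13·19 - (-6)² = 211.
Step 2 — discriminant:
  Δ = trace² - 4·det = 1024 - 844 = 180.
Step 3 — eigenvalues:
  λ = (trace ± √Δ)/2 = (32 ± 13.4164)/2,
  λ_1 = 22.7082,  λ_2 = 9.2918.

Step 4 — unit eigenvector for λ_1: solve (Sigma - λ_1 I)v = 0. First row:
  (13 - 22.7082)·v_x + (-6)·v_y = 0, i.e. (-9.7082)·v_x + (-6)·v_y = 0,
  so v ∝ (b, λ_1 - a) = (-6, 9.7082); multiply by -1 so the first entry is positive: u = (6, -9.7082).
  ||u|| = √((6)² + (-9.7082)²) = √(130.2492) ≈ 11.4127,
  v_1 = u/||u|| ≈ (0.5257, -0.8507) (||v_1|| = 1).

λ_1 = 22.7082,  λ_2 = 9.2918;  v_1 ≈ (0.5257, -0.8507)


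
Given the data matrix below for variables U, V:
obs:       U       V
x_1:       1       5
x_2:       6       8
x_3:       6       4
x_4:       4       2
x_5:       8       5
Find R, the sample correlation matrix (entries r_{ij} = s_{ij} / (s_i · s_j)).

Step 1 — column means:
  mean(U) = (1 + 6 + 6 + 4 + 8) / 5 = 25/5 = 5
  mean(V) = (5 + 8 + 4 + 2 + 5) / 5 = 24/5 = 4.8

Step 2 — sample variances and covariances s[i,j] = (1/(n-1)) · Σ_k (x_{k,i} - mean_i) · (x_{k,j} - mean_j), with n-1 = 4:
  s[U,U] = ((-4)·(-4) + (1)·(1) + (1)·(1) + (-1)·(-1) + (3)·(3)) / 4 = 28/4 = 7
  s[U,V] = ((-4)·(0.2) + (1)·(3.2) + (1)·(-0.8) + (-1)·(-2.8) + (3)·(0.2)) / 4 = 5/4 = 1.25
  s[V,V] = ((0.2)·(0.2) + (3.2)·(3.2) + (-0.8)·(-0.8) + (-2.8)·(-2.8) + (0.2)·(0.2)) / 4 = 18.8/4 = 4.7
  Sample standard deviations s_i = √(s[i,i]):
  s(U) = √(7) = 2.6458
  s(V) = √(4.7) = 2.1679

Step 3 — r_{ij} = s_{ij} / (s_i · s_j):
  r[U,U] = 1 (diagonal).
  r[U,V] = 1.25 / (2.6458 · 2.1679) = 1.25 / 5.7359 = 0.2179
  r[V,V] = 1 (diagonal).

R is symmetric with unit diagonal. Assembling:

R = [[1, 0.2179],
 [0.2179, 1]]


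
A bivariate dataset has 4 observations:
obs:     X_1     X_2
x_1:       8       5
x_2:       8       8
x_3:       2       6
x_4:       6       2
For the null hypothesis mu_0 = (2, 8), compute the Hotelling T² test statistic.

Step 1 — sample mean vector:
  mean(X_1) = (8 + 8 + 2 + 6) / 4 = 24/4 = 6
  mean(X_2) = (5 + 8 + 6 + 2) / 4 = 21/4 = 5.25
  x̄ = (6, 5.25),  deviation x̄ - mu_0 = (6, 5.25) - (2, 8) = (4, -2.75).

Step 2 — sample covariance matrix, S[i,j] = (1/(n-1)) · Σ_k (x_{k,i} - mean_i) · (x_{k,j} - mean_j), divisor n-1 = 3:
  S[X_1,X_1] = ((2)·(2) + (2)·(2) + (-4)·(-4) + (0)·(0)) / 3 = 24/3 = 8
  S[X_1,X_2] = ((2)·(-0.25) + (2)·(2.75) + (-4)·(0.75) + (0)·(-3.25)) / 3 = 2/3 = 0.6667
  S[X_2,X_2] = ((-0.25)·(-0.25) + (2.75)·(2.75) + (0.75)·(0.75) + (-3.25)·(-3.25)) / 3 = 18.75/3 = 6.25
  S = [[8, 0.6667],
 [0.6667, 6.25]].

Step 3 — invert S. det(S) = 8·6.25 - (0.6667)² = 49.5556.
  S^{-1} = (1/det) · [[d, -b], [-b, a]] = [[0.1261, -0.0135],
 [-0.0135, 0.1614]].

Step 4 — quadratic form (x̄ - mu_0)^T · S^{-1} · (x̄ - mu_0):
  S^{-1} · (x̄ - mu_0) = (0.5415, -0.4978),
  (x̄ - mu_0)^T · [...] = (4)·(0.5415) + (-2.75)·(-0.4978) = 3.5348.

Step 5 — scale by n: T² = 4 · 3.5348 = 14.139.

T² ≈ 14.139


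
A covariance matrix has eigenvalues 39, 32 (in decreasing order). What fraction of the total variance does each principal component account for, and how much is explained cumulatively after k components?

Step 1 — total variance = trace(Sigma) = Σ λ_i = 39 + 32 = 71.

Step 2 — fraction explained by component i = λ_i / Σ λ:
  PC1: 39/71 = 0.5493
  PC2: 32/71 = 0.4507

Step 3 — cumulative fraction after k components = (λ_1 + ... + λ_k) / Σ λ:
  k = 1: 39/71 = 0.5493
  k = 2: (39 + 32)/71 = 71/71 = 1

Summary (fraction, with percent):

explained: PC1 0.5493 (54.93%), PC2 0.4507 (45.07%);  cumulative: 0.5493, 1


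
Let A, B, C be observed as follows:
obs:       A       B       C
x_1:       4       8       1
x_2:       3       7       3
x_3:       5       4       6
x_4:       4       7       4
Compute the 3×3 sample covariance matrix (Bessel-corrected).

Step 1 — column means:
  mean(A) = (4 + 3 + 5 + 4) / 4 = 16/4 = 4
  mean(B) = (8 + 7 + 4 + 7) / 4 = 26/4 = 6.5
  mean(C) = (1 + 3 + 6 + 4) / 4 = 14/4 = 3.5

Step 2 — sample covariance S[i,j] = (1/(n-1)) · Σ_k (x_{k,i} - mean_i) · (x_{k,j} - mean_j), with n-1 = 3.
  S[A,A] = ((0)·(0) + (-1)·(-1) + (1)·(1) + (0)·(0)) / 3 = 2/3 = 0.6667
  S[A,B] = ((0)·(1.5) + (-1)·(0.5) + (1)·(-2.5) + (0)·(0.5)) / 3 = -3/3 = -1
  S[A,C] = ((0)·(-2.5) + (-1)·(-0.5) + (1)·(2.5) + (0)·(0.5)) / 3 = 3/3 = 1
  S[B,B] = ((1.5)·(1.5) + (0.5)·(0.5) + (-2.5)·(-2.5) + (0.5)·(0.5)) / 3 = 9/3 = 3
  S[B,C] = ((1.5)·(-2.5) + (0.5)·(-0.5) + (-2.5)·(2.5) + (0.5)·(0.5)) / 3 = -10/3 = -3.3333
  S[C,C] = ((-2.5)·(-2.5) + (-0.5)·(-0.5) + (2.5)·(2.5) + (0.5)·(0.5)) / 3 = 13/3 = 4.3333

S is symmetric (S[j,i] = S[i,j]). Assembling:

S = [[0.6667, -1, 1],
 [-1, 3, -3.3333],
 [1, -3.3333, 4.3333]]


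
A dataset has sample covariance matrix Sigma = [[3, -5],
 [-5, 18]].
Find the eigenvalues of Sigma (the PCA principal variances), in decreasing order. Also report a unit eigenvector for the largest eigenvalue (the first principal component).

Step 1 — characteristic polynomial of 2×2 Sigma:
  det(Sigma - λI) = λ² - trace · λ + det = 0.
  trace = 3 + 18 = 21, det = 3·18 - (-5)² = 29.
Step 2 — discriminant:
  Δ = trace² - 4·det = 441 - 116 = 325.
Step 3 — eigenvalues:
  λ = (trace ± √Δ)/2 = (21 ± 18.0278)/2,
  λ_1 = 19.5139,  λ_2 = 1.4861.

Step 4 — unit eigenvector for λ_1: solve (Sigma - λ_1 I)v = 0. First row:
  (3 - 19.5139)·v_x + (-5)·v_y = 0, i.e. (-16.5139)·v_x + (-5)·v_y = 0,
  so v ∝ (b, λ_1 - a) = (-5, 16.5139); multiply by -1 so the first entry is positive: u = (5, -16.5139).
  ||u|| = √((5)² + (-16.5139)²) = √(297.7082) ≈ 17.2542,
  v_1 = u/||u|| ≈ (0.2898, -0.9571) (||v_1|| = 1).

λ_1 = 19.5139,  λ_2 = 1.4861;  v_1 ≈ (0.2898, -0.9571)


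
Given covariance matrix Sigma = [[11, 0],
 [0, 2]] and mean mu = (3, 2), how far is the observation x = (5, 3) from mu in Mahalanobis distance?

Step 1 — centre the observation: (x - mu) = (2, 1).

Step 2 — invert Sigma. det(Sigma) = 11·2 - (0)² = 22.
  Sigma^{-1} = (1/det) · [[d, -b], [-b, a]] = [[0.0909, 0],
 [0, 0.5]].

Step 3 — form the quadratic (x - mu)^T · Sigma^{-1} · (x - mu):
  Sigma^{-1} · (x - mu) = (0.1818, 0.5).
  (x - mu)^T · [Sigma^{-1} · (x - mu)] = (2)·(0.1818) + (1)·(0.5) = 0.8636.

Step 4 — take square root: d = √(0.8636) ≈ 0.9293.

d(x, mu) = √(0.8636) ≈ 0.9293


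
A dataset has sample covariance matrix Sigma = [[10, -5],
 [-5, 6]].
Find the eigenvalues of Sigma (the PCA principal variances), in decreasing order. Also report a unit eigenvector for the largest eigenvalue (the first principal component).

Step 1 — characteristic polynomial of 2×2 Sigma:
  det(Sigma - λI) = λ² - trace · λ + det = 0.
  trace = 10 + 6 = 16, det = 10·6 - (-5)² = 35.
Step 2 — discriminant:
  Δ = trace² - 4·det = 256 - 140 = 116.
Step 3 — eigenvalues:
  λ = (trace ± √Δ)/2 = (16 ± 10.7703)/2,
  λ_1 = 13.3852,  λ_2 = 2.6148.

Step 4 — unit eigenvector for λ_1: solve (Sigma - λ_1 I)v = 0. First row:
  (10 - 13.3852)·v_x + (-5)·v_y = 0, i.e. (-3.3852)·v_x + (-5)·v_y = 0,
  so v ∝ (b, λ_1 - a) = (-5, 3.3852); multiply by -1 so the first entry is positive: u = (5, -3.3852).
  ||u|| = √((5)² + (-3.3852)²) = √(36.4593) ≈ 6.0382,
  v_1 = u/||u|| ≈ (0.8281, -0.5606) (||v_1|| = 1).

λ_1 = 13.3852,  λ_2 = 2.6148;  v_1 ≈ (0.8281, -0.5606)


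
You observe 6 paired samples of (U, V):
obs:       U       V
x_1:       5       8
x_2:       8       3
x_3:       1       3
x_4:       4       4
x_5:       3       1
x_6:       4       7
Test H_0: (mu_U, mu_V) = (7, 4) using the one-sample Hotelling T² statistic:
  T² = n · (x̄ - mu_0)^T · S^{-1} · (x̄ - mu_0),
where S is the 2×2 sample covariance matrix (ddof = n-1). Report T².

Step 1 — sample mean vector:
  mean(U) = (5 + 8 + 1 + 4 + 3 + 4) / 6 = 25/6 = 4.1667
  mean(V) = (8 + 3 + 3 + 4 + 1 + 7) / 6 = 26/6 = 4.3333
  x̄ = (4.1667, 4.3333),  deviation x̄ - mu_0 = (4.1667, 4.3333) - (7, 4) = (-2.8333, 0.3333).

Step 2 — sample covariance matrix, S[i,j] = (1/(n-1)) · Σ_k (x_{k,i} - mean_i) · (x_{k,j} - mean_j), divisor n-1 = 5:
  S[U,U] = ((0.8333)·(0.8333) + (3.8333)·(3.8333) + (-3.1667)·(-3.1667) + (-0.1667)·(-0.1667) + (-1.1667)·(-1.1667) + (-0.1667)·(-0.1667)) / 5 = 26.8333/5 = 5.3667
  S[U,V] = ((0.8333)·(3.6667) + (3.8333)·(-1.3333) + (-3.1667)·(-1.3333) + (-0.1667)·(-0.3333) + (-1.1667)·(-3.3333) + (-0.1667)·(2.6667)) / 5 = 5.6667/5 = 1.1333
  S[V,V] = ((3.6667)·(3.6667) + (-1.3333)·(-1.3333) + (-1.3333)·(-1.3333) + (-0.3333)·(-0.3333) + (-3.3333)·(-3.3333) + (2.6667)·(2.6667)) / 5 = 35.3333/5 = 7.0667
  S = [[5.3667, 1.1333],
 [1.1333, 7.0667]].

Step 3 — invert S. det(S) = 5.3667·7.0667 - (1.1333)² = 36.64.
  S^{-1} = (1/det) · [[d, -b], [-b, a]] = [[0.1929, -0.0309],
 [-0.0309, 0.1465]].

Step 4 — quadratic form (x̄ - mu_0)^T · S^{-1} · (x̄ - mu_0):
  S^{-1} · (x̄ - mu_0) = (-0.5568, 0.1365),
  (x̄ - mu_0)^T · [...] = (-2.8333)·(-0.5568) + (0.3333)·(0.1365) = 1.623.

Step 5 — scale by n: T² = 6 · 1.623 = 9.738.

T² ≈ 9.738


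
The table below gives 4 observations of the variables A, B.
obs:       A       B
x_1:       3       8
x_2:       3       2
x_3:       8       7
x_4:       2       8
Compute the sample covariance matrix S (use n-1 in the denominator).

Step 1 — column means:
  mean(A) = (3 + 3 + 8 + 2) / 4 = 16/4 = 4
  mean(B) = (8 + 2 + 7 + 8) / 4 = 25/4 = 6.25

Step 2 — sample covariance S[i,j] = (1/(n-1)) · Σ_k (x_{k,i} - mean_i) · (x_{k,j} - mean_j), with n-1 = 3.
  S[A,A] = ((-1)·(-1) + (-1)·(-1) + (4)·(4) + (-2)·(-2)) / 3 = 22/3 = 7.3333
  S[A,B] = ((-1)·(1.75) + (-1)·(-4.25) + (4)·(0.75) + (-2)·(1.75)) / 3 = 2/3 = 0.6667
  S[B,B] = ((1.75)·(1.75) + (-4.25)·(-4.25) + (0.75)·(0.75) + (1.75)·(1.75)) / 3 = 24.75/3 = 8.25

S is symmetric (S[j,i] = S[i,j]). Assembling:

S = [[7.3333, 0.6667],
 [0.6667, 8.25]]


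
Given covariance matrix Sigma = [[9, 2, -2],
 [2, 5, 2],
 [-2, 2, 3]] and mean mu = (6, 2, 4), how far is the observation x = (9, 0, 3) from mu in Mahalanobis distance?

Step 1 — centre the observation: (x - mu) = (3, -2, -1).

Step 2 — invert Sigma (cofactor / det for 3×3, or solve directly):
  Sigma^{-1} = [[0.2157, -0.1961, 0.2745],
 [-0.1961, 0.451, -0.4314],
 [0.2745, -0.4314, 0.8039]].

Step 3 — form the quadratic (x - mu)^T · Sigma^{-1} · (x - mu):
  Sigma^{-1} · (x - mu) = (0.7647, -1.0588, 0.8824).
  (x - mu)^T · [Sigma^{-1} · (x - mu)] = (3)·(0.7647) + (-2)·(-1.0588) + (-1)·(0.8824) = 3.5294.

Step 4 — take square root: d = √(3.5294) ≈ 1.8787.

d(x, mu) = √(3.5294) ≈ 1.8787


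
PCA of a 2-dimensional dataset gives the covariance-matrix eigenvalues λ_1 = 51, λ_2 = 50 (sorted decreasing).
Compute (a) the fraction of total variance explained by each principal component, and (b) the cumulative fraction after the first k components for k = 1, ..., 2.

Step 1 — total variance = trace(Sigma) = Σ λ_i = 51 + 50 = 101.

Step 2 — fraction explained by component i = λ_i / Σ λ:
  PC1: 51/101 = 0.505
  PC2: 50/101 = 0.495

Step 3 — cumulative fraction after k components = (λ_1 + ... + λ_k) / Σ λ:
  k = 1: 51/101 = 0.505
  k = 2: (51 + 50)/101 = 101/101 = 1

Summary (fraction, with percent):

explained: PC1 0.505 (50.5%), PC2 0.495 (49.5%);  cumulative: 0.505, 1


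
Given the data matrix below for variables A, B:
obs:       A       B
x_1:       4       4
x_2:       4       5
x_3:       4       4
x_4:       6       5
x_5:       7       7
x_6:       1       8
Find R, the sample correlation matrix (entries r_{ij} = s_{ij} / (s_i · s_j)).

Step 1 — column means:
  mean(A) = (4 + 4 + 4 + 6 + 7 + 1) / 6 = 26/6 = 4.3333
  mean(B) = (4 + 5 + 4 + 5 + 7 + 8) / 6 = 33/6 = 5.5

Step 2 — sample variances and covariances s[i,j] = (1/(n-1)) · Σ_k (x_{k,i} - mean_i) · (x_{k,j} - mean_j), with n-1 = 5:
  s[A,A] = ((-0.3333)·(-0.3333) + (-0.3333)·(-0.3333) + (-0.3333)·(-0.3333) + (1.6667)·(1.6667) + (2.6667)·(2.6667) + (-3.3333)·(-3.3333)) / 5 = 21.3333/5 = 4.2667
  s[A,B] = ((-0.3333)·(-1.5) + (-0.3333)·(-0.5) + (-0.3333)·(-1.5) + (1.6667)·(-0.5) + (2.6667)·(1.5) + (-3.3333)·(2.5)) / 5 = -4/5 = -0.8
  s[B,B] = ((-1.5)·(-1.5) + (-0.5)·(-0.5) + (-1.5)·(-1.5) + (-0.5)·(-0.5) + (1.5)·(1.5) + (2.5)·(2.5)) / 5 = 13.5/5 = 2.7
  Sample standard deviations s_i = √(s[i,i]):
  s(A) = √(4.2667) = 2.0656
  s(B) = √(2.7) = 1.6432

Step 3 — r_{ij} = s_{ij} / (s_i · s_j):
  r[A,A] = 1 (diagonal).
  r[A,B] = -0.8 / (2.0656 · 1.6432) = -0.8 / 3.3941 = -0.2357
  r[B,B] = 1 (diagonal).

R is symmetric with unit diagonal. Assembling:

R = [[1, -0.2357],
 [-0.2357, 1]]


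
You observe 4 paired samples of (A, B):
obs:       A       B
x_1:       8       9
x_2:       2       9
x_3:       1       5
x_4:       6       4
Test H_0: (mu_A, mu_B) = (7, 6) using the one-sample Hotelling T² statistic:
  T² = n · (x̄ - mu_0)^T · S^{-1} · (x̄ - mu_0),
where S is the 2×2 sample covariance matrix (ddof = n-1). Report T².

Step 1 — sample mean vector:
  mean(A) = (8 + 2 + 1 + 6) / 4 = 17/4 = 4.25
  mean(B) = (9 + 9 + 5 + 4) / 4 = 27/4 = 6.75
  x̄ = (4.25, 6.75),  deviation x̄ - mu_0 = (4.25, 6.75) - (7, 6) = (-2.75, 0.75).

Step 2 — sample covariance matrix, S[i,j] = (1/(n-1)) · Σ_k (x_{k,i} - mean_i) · (x_{k,j} - mean_j), divisor n-1 = 3:
  S[A,A] = ((3.75)·(3.75) + (-2.25)·(-2.25) + (-3.25)·(-3.25) + (1.75)·(1.75)) / 3 = 32.75/3 = 10.9167
  S[A,B] = ((3.75)·(2.25) + (-2.25)·(2.25) + (-3.25)·(-1.75) + (1.75)·(-2.75)) / 3 = 4.25/3 = 1.4167
  S[B,B] = ((2.25)·(2.25) + (2.25)·(2.25) + (-1.75)·(-1.75) + (-2.75)·(-2.75)) / 3 = 20.75/3 = 6.9167
  S = [[10.9167, 1.4167],
 [1.4167, 6.9167]].

Step 3 — invert S. det(S) = 10.9167·6.9167 - (1.4167)² = 73.5.
  S^{-1} = (1/det) · [[d, -b], [-b, a]] = [[0.0941, -0.0193],
 [-0.0193, 0.1485]].

Step 4 — quadratic form (x̄ - mu_0)^T · S^{-1} · (x̄ - mu_0):
  S^{-1} · (x̄ - mu_0) = (-0.2732, 0.1644),
  (x̄ - mu_0)^T · [...] = (-2.75)·(-0.2732) + (0.75)·(0.1644) = 0.8747.

Step 5 — scale by n: T² = 4 · 0.8747 = 3.4989.

T² ≈ 3.4989


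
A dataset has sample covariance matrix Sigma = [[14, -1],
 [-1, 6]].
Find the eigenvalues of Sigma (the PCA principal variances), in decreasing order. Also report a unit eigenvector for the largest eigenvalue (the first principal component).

Step 1 — characteristic polynomial of 2×2 Sigma:
  det(Sigma - λI) = λ² - trace · λ + det = 0.
  trace = 14 + 6 = 20, det = 14·6 - (-1)² = 83.
Step 2 — discriminant:
  Δ = trace² - 4·det = 400 - 332 = 68.
Step 3 — eigenvalues:
  λ = (trace ± √Δ)/2 = (20 ± 8.2462)/2,
  λ_1 = 14.1231,  λ_2 = 5.8769.

Step 4 — unit eigenvector for λ_1: solve (Sigma - λ_1 I)v = 0. First row:
  (14 - 14.1231)·v_x + (-1)·v_y = 0, i.e. (-0.1231)·v_x + (-1)·v_y = 0,
  so v ∝ (b, λ_1 - a) = (-1, 0.1231); multiply by -1 so the first entry is positive: u = (1, -0.1231).
  ||u|| = √((1)² + (-0.1231)²) = √(1.0152) ≈ 1.0075,
  v_1 = u/||u|| ≈ (0.9925, -0.1222) (||v_1|| = 1).

λ_1 = 14.1231,  λ_2 = 5.8769;  v_1 ≈ (0.9925, -0.1222)


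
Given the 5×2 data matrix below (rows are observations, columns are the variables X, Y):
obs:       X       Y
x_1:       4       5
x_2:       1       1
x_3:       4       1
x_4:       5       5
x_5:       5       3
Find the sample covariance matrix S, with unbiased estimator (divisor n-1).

Step 1 — column means:
  mean(X) = (4 + 1 + 4 + 5 + 5) / 5 = 19/5 = 3.8
  mean(Y) = (5 + 1 + 1 + 5 + 3) / 5 = 15/5 = 3

Step 2 — sample covariance S[i,j] = (1/(n-1)) · Σ_k (x_{k,i} - mean_i) · (x_{k,j} - mean_j), with n-1 = 4.
  S[X,X] = ((0.2)·(0.2) + (-2.8)·(-2.8) + (0.2)·(0.2) + (1.2)·(1.2) + (1.2)·(1.2)) / 4 = 10.8/4 = 2.7
  S[X,Y] = ((0.2)·(2) + (-2.8)·(-2) + (0.2)·(-2) + (1.2)·(2) + (1.2)·(0)) / 4 = 8/4 = 2
  S[Y,Y] = ((2)·(2) + (-2)·(-2) + (-2)·(-2) + (2)·(2) + (0)·(0)) / 4 = 16/4 = 4

S is symmetric (S[j,i] = S[i,j]). Assembling:

S = [[2.7, 2],
 [2, 4]]


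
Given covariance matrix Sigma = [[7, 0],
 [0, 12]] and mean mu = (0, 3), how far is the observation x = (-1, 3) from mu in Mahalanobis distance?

Step 1 — centre the observation: (x - mu) = (-1, 0).

Step 2 — invert Sigma. det(Sigma) = 7·12 - (0)² = 84.
  Sigma^{-1} = (1/det) · [[d, -b], [-b, a]] = [[0.1429, 0],
 [0, 0.0833]].

Step 3 — form the quadratic (x - mu)^T · Sigma^{-1} · (x - mu):
  Sigma^{-1} · (x - mu) = (-0.1429, 0).
  (x - mu)^T · [Sigma^{-1} · (x - mu)] = (-1)·(-0.1429) + (0)·(0) = 0.1429.

Step 4 — take square root: d = √(0.1429) ≈ 0.378.

d(x, mu) = √(0.1429) ≈ 0.378


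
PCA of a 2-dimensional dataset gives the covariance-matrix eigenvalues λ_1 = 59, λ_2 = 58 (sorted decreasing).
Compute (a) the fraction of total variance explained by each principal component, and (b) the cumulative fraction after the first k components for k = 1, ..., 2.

Step 1 — total variance = trace(Sigma) = Σ λ_i = 59 + 58 = 117.

Step 2 — fraction explained by component i = λ_i / Σ λ:
  PC1: 59/117 = 0.5043
  PC2: 58/117 = 0.4957

Step 3 — cumulative fraction after k components = (λ_1 + ... + λ_k) / Σ λ:
  k = 1: 59/117 = 0.5043
  k = 2: (59 + 58)/117 = 117/117 = 1

Summary (fraction, with percent):

explained: PC1 0.5043 (50.43%), PC2 0.4957 (49.57%);  cumulative: 0.5043, 1


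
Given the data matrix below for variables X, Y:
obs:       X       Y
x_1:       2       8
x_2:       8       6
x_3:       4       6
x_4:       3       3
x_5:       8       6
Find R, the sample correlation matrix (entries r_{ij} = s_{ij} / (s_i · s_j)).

Step 1 — column means:
  mean(X) = (2 + 8 + 4 + 3 + 8) / 5 = 25/5 = 5
  mean(Y) = (8 + 6 + 6 + 3 + 6) / 5 = 29/5 = 5.8

Step 2 — sample variances and covariances s[i,j] = (1/(n-1)) · Σ_k (x_{k,i} - mean_i) · (x_{k,j} - mean_j), with n-1 = 4:
  s[X,X] = ((-3)·(-3) + (3)·(3) + (-1)·(-1) + (-2)·(-2) + (3)·(3)) / 4 = 32/4 = 8
  s[X,Y] = ((-3)·(2.2) + (3)·(0.2) + (-1)·(0.2) + (-2)·(-2.8) + (3)·(0.2)) / 4 = 0/4 = 0
  s[Y,Y] = ((2.2)·(2.2) + (0.2)·(0.2) + (0.2)·(0.2) + (-2.8)·(-2.8) + (0.2)·(0.2)) / 4 = 12.8/4 = 3.2
  Sample standard deviations s_i = √(s[i,i]):
  s(X) = √(8) = 2.8284
  s(Y) = √(3.2) = 1.7889

Step 3 — r_{ij} = s_{ij} / (s_i · s_j):
  r[X,X] = 1 (diagonal).
  r[X,Y] = 0 / (2.8284 · 1.7889) = 0 / 5.0596 = 0
  r[Y,Y] = 1 (diagonal).

R is symmetric with unit diagonal. Assembling:

R = [[1, 0],
 [0, 1]]


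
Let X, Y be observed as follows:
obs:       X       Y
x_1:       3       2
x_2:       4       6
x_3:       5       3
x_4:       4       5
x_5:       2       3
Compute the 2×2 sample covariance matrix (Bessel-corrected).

Step 1 — column means:
  mean(X) = (3 + 4 + 5 + 4 + 2) / 5 = 18/5 = 3.6
  mean(Y) = (2 + 6 + 3 + 5 + 3) / 5 = 19/5 = 3.8

Step 2 — sample covariance S[i,j] = (1/(n-1)) · Σ_k (x_{k,i} - mean_i) · (x_{k,j} - mean_j), with n-1 = 4.
  S[X,X] = ((-0.6)·(-0.6) + (0.4)·(0.4) + (1.4)·(1.4) + (0.4)·(0.4) + (-1.6)·(-1.6)) / 4 = 5.2/4 = 1.3
  S[X,Y] = ((-0.6)·(-1.8) + (0.4)·(2.2) + (1.4)·(-0.8) + (0.4)·(1.2) + (-1.6)·(-0.8)) / 4 = 2.6/4 = 0.65
  S[Y,Y] = ((-1.8)·(-1.8) + (2.2)·(2.2) + (-0.8)·(-0.8) + (1.2)·(1.2) + (-0.8)·(-0.8)) / 4 = 10.8/4 = 2.7

S is symmetric (S[j,i] = S[i,j]). Assembling:

S = [[1.3, 0.65],
 [0.65, 2.7]]


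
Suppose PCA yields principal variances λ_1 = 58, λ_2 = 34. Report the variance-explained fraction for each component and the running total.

Step 1 — total variance = trace(Sigma) = Σ λ_i = 58 + 34 = 92.

Step 2 — fraction explained by component i = λ_i / Σ λ:
  PC1: 58/92 = 0.6304
  PC2: 34/92 = 0.3696

Step 3 — cumulative fraction after k components = (λ_1 + ... + λ_k) / Σ λ:
  k = 1: 58/92 = 0.6304
  k = 2: (58 + 34)/92 = 92/92 = 1

Summary (fraction, with percent):

explained: PC1 0.6304 (63.04%), PC2 0.3696 (36.96%);  cumulative: 0.6304, 1


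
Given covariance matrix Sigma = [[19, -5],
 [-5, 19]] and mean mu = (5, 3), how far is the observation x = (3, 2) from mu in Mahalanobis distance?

Step 1 — centre the observation: (x - mu) = (-2, -1).

Step 2 — invert Sigma. det(Sigma) = 19·19 - (-5)² = 336.
  Sigma^{-1} = (1/det) · [[d, -b], [-b, a]] = [[0.0565, 0.0149],
 [0.0149, 0.0565]].

Step 3 — form the quadratic (x - mu)^T · Sigma^{-1} · (x - mu):
  Sigma^{-1} · (x - mu) = (-0.128, -0.0863).
  (x - mu)^T · [Sigma^{-1} · (x - mu)] = (-2)·(-0.128) + (-1)·(-0.0863) = 0.3423.

Step 4 — take square root: d = √(0.3423) ≈ 0.585.

d(x, mu) = √(0.3423) ≈ 0.585


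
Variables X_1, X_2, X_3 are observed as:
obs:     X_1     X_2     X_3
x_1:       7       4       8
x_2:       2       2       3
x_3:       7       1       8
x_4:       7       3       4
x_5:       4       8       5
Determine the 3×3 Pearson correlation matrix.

Step 1 — column means:
  mean(X_1) = (7 + 2 + 7 + 7 + 4) / 5 = 27/5 = 5.4
  mean(X_2) = (4 + 2 + 1 + 3 + 8) / 5 = 18/5 = 3.6
  mean(X_3) = (8 + 3 + 8 + 4 + 5) / 5 = 28/5 = 5.6

Step 2 — sample variances and covariances s[i,j] = (1/(n-1)) · Σ_k (x_{k,i} - mean_i) · (x_{k,j} - mean_j), with n-1 = 4:
  s[X_1,X_1] = ((1.6)·(1.6) + (-3.4)·(-3.4) + (1.6)·(1.6) + (1.6)·(1.6) + (-1.4)·(-1.4)) / 4 = 21.2/4 = 5.3
  s[X_1,X_2] = ((1.6)·(0.4) + (-3.4)·(-1.6) + (1.6)·(-2.6) + (1.6)·(-0.6) + (-1.4)·(4.4)) / 4 = -5.2/4 = -1.3
  s[X_1,X_3] = ((1.6)·(2.4) + (-3.4)·(-2.6) + (1.6)·(2.4) + (1.6)·(-1.6) + (-1.4)·(-0.6)) / 4 = 14.8/4 = 3.7
  s[X_2,X_2] = ((0.4)·(0.4) + (-1.6)·(-1.6) + (-2.6)·(-2.6) + (-0.6)·(-0.6) + (4.4)·(4.4)) / 4 = 29.2/4 = 7.3
  s[X_2,X_3] = ((0.4)·(2.4) + (-1.6)·(-2.6) + (-2.6)·(2.4) + (-0.6)·(-1.6) + (4.4)·(-0.6)) / 4 = -2.8/4 = -0.7
  s[X_3,X_3] = ((2.4)·(2.4) + (-2.6)·(-2.6) + (2.4)·(2.4) + (-1.6)·(-1.6) + (-0.6)·(-0.6)) / 4 = 21.2/4 = 5.3
  Sample standard deviations s_i = √(s[i,i]):
  s(X_1) = √(5.3) = 2.3022
  s(X_2) = √(7.3) = 2.7019
  s(X_3) = √(5.3) = 2.3022

Step 3 — r_{ij} = s_{ij} / (s_i · s_j):
  r[X_1,X_1] = 1 (diagonal).
  r[X_1,X_2] = -1.3 / (2.3022 · 2.7019) = -1.3 / 6.2201 = -0.209
  r[X_1,X_3] = 3.7 / (2.3022 · 2.3022) = 3.7 / 5.3 = 0.6981
  r[X_2,X_2] = 1 (diagonal).
  r[X_2,X_3] = -0.7 / (2.7019 · 2.3022) = -0.7 / 6.2201 = -0.1125
  r[X_3,X_3] = 1 (diagonal).

R is symmetric with unit diagonal. Assembling:

R = [[1, -0.209, 0.6981],
 [-0.209, 1, -0.1125],
 [0.6981, -0.1125, 1]]


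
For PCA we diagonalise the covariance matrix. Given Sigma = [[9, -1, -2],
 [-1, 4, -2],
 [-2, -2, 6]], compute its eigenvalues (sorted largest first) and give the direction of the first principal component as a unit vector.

Step 1 — characteristic polynomial p(λ) = det(λI - Sigma) = λ³ - tr·λ² + c_1·λ - det, where tr = trace, c_1 = sum of the principal 2×2 minors, det = det(Sigma):
  tr = 9 + 4 + 6 = 19,
  c_1 = (9·4 - (-1)²) + (9·6 - (-2)²) + (4·6 - (-2)²) = 35 + 50 + 20 = 105,
  det = 9·(4·6 - (-2)²) - (-1)·((-1)·6 - (-2)·(-2)) + (-2)·((-1)·(-2) - 4·(-2)) = 9·(20) - (-1)·(-10) + (-2)·(10) = 150.
  So p(λ) = λ³ - 19λ² + 105λ - 150.
Step 2 — look for an integer root (rational root theorem: any rational root is an integer divisor of 150). Testing λ = 10:
  p(10) = 1000 - 1900 + 1050 - 150 = 0  ✓
  Dividing out (λ - 10): p(λ) = (λ - 10)(λ² - 9λ + 15).
Step 3 — remaining eigenvalues from the quadratic λ² - 9λ + 15 = 0:
  Δ = 9² - 4·15 = 81 - 60 = 21,  λ = (9 ± √21)/2 = (9 ± 4.5826)/2 ≈ 6.7913 or 2.2087.
  Sorted: λ_1 = 10,  λ_2 = 6.7913,  λ_3 = 2.2087  (check: sum = 19 = tr ✓).

Step 4 — unit eigenvector for λ_1 = 10: v spans the null space of (Sigma - λ_1 I), whose rows are
  r_1 = (-1, -1, -2),  r_2 = (-1, -6, -2),  r_3 = (-2, -2, -4).
  v is orthogonal to every row, so take v ∝ r_1 × r_2 = ((-1)·(-2) - (-2)·(-6), (-2)·(-1) - (-1)·(-2), (-1)·(-6) - (-1)·(-1)) = (-10, 0, 5).
  Rescale (divide by 5; multiply by -1 so the first nonzero entry is positive): u = (2, 0, -1).
  ||u|| = √((2)² + (0)² + (-1)²) = √(5) ≈ 2.2361,  v_1 = u/||u|| ≈ (0.8944, 0, -0.4472) (||v_1|| = 1).

λ_1 = 10,  λ_2 = 6.7913,  λ_3 = 2.2087;  v_1 ≈ (0.8944, 0, -0.4472)


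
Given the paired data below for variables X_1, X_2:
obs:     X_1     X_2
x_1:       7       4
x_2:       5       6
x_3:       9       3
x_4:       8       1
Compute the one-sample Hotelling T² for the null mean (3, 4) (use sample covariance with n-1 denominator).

Step 1 — sample mean vector:
  mean(X_1) = (7 + 5 + 9 + 8) / 4 = 29/4 = 7.25
  mean(X_2) = (4 + 6 + 3 + 1) / 4 = 14/4 = 3.5
  x̄ = (7.25, 3.5),  deviation x̄ - mu_0 = (7.25, 3.5) - (3, 4) = (4.25, -0.5).

Step 2 — sample covariance matrix, S[i,j] = (1/(n-1)) · Σ_k (x_{k,i} - mean_i) · (x_{k,j} - mean_j), divisor n-1 = 3:
  S[X_1,X_1] = ((-0.25)·(-0.25) + (-2.25)·(-2.25) + (1.75)·(1.75) + (0.75)·(0.75)) / 3 = 8.75/3 = 2.9167
  S[X_1,X_2] = ((-0.25)·(0.5) + (-2.25)·(2.5) + (1.75)·(-0.5) + (0.75)·(-2.5)) / 3 = -8.5/3 = -2.8333
  S[X_2,X_2] = ((0.5)·(0.5) + (2.5)·(2.5) + (-0.5)·(-0.5) + (-2.5)·(-2.5)) / 3 = 13/3 = 4.3333
  S = [[2.9167, -2.8333],
 [-2.8333, 4.3333]].

Step 3 — invert S. det(S) = 2.9167·4.3333 - (-2.8333)² = 4.6111.
  S^{-1} = (1/det) · [[d, -b], [-b, a]] = [[0.9398, 0.6145],
 [0.6145, 0.6325]].

Step 4 — quadratic form (x̄ - mu_0)^T · S^{-1} · (x̄ - mu_0):
  S^{-1} · (x̄ - mu_0) = (3.6867, 2.2952),
  (x̄ - mu_0)^T · [...] = (4.25)·(3.6867) + (-0.5)·(2.2952) = 14.5211.

Step 5 — scale by n: T² = 4 · 14.5211 = 58.0843.

T² ≈ 58.0843


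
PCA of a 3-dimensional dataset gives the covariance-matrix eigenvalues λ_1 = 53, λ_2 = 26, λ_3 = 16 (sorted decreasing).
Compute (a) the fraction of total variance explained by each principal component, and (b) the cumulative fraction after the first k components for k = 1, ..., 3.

Step 1 — total variance = trace(Sigma) = Σ λ_i = 53 + 26 + 16 = 95.

Step 2 — fraction explained by component i = λ_i / Σ λ:
  PC1: 53/95 = 0.5579
  PC2: 26/95 = 0.2737
  PC3: 16/95 = 0.1684

Step 3 — cumulative fraction after k components = (λ_1 + ... + λ_k) / Σ λ:
  k = 1: 53/95 = 0.5579
  k = 2: (53 + 26)/95 = 79/95 = 0.8316
  k = 3: (53 + 26 + 16)/95 = 95/95 = 1

Summary (fraction, with percent):

explained: PC1 0.5579 (55.79%), PC2 0.2737 (27.37%), PC3 0.1684 (16.84%);  cumulative: 0.5579, 0.8316, 1


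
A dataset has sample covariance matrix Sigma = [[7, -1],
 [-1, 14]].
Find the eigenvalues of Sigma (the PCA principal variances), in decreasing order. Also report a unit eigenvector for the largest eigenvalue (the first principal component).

Step 1 — characteristic polynomial of 2×2 Sigma:
  det(Sigma - λI) = λ² - trace · λ + det = 0.
  trace = 7 + 14 = 21, det = 7·14 - (-1)² = 97.
Step 2 — discriminant:
  Δ = trace² - 4·det = 441 - 388 = 53.
Step 3 — eigenvalues:
  λ = (trace ± √Δ)/2 = (21 ± 7.2801)/2,
  λ_1 = 14.1401,  λ_2 = 6.8599.

Step 4 — unit eigenvector for λ_1: solve (Sigma - λ_1 I)v = 0. First row:
  (7 - 14.1401)·v_x + (-1)·v_y = 0, i.e. (-7.1401)·v_x + (-1)·v_y = 0,
  so v ∝ (b, λ_1 - a) = (-1, 7.1401); multiply by -1 so the first entry is positive: u = (1, -7.1401).
  ||u|| = √((1)² + (-7.1401)²) = √(51.9804) ≈ 7.2097,
  v_1 = u/||u|| ≈ (0.1387, -0.9903) (||v_1|| = 1).

λ_1 = 14.1401,  λ_2 = 6.8599;  v_1 ≈ (0.1387, -0.9903)


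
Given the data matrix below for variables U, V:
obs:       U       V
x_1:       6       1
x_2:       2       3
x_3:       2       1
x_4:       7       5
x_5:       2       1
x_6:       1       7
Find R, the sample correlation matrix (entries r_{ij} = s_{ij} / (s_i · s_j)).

Step 1 — column means:
  mean(U) = (6 + 2 + 2 + 7 + 2 + 1) / 6 = 20/6 = 3.3333
  mean(V) = (1 + 3 + 1 + 5 + 1 + 7) / 6 = 18/6 = 3

Step 2 — sample variances and covariances s[i,j] = (1/(n-1)) · Σ_k (x_{k,i} - mean_i) · (x_{k,j} - mean_j), with n-1 = 5:
  s[U,U] = ((2.6667)·(2.6667) + (-1.3333)·(-1.3333) + (-1.3333)·(-1.3333) + (3.6667)·(3.6667) + (-1.3333)·(-1.3333) + (-2.3333)·(-2.3333)) / 5 = 31.3333/5 = 6.2667
  s[U,V] = ((2.6667)·(-2) + (-1.3333)·(0) + (-1.3333)·(-2) + (3.6667)·(2) + (-1.3333)·(-2) + (-2.3333)·(4)) / 5 = -2/5 = -0.4
  s[V,V] = ((-2)·(-2) + (0)·(0) + (-2)·(-2) + (2)·(2) + (-2)·(-2) + (4)·(4)) / 5 = 32/5 = 6.4
  Sample standard deviations s_i = √(s[i,i]):
  s(U) = √(6.2667) = 2.5033
  s(V) = √(6.4) = 2.5298

Step 3 — r_{ij} = s_{ij} / (s_i · s_j):
  r[U,U] = 1 (diagonal).
  r[U,V] = -0.4 / (2.5033 · 2.5298) = -0.4 / 6.333 = -0.0632
  r[V,V] = 1 (diagonal).

R is symmetric with unit diagonal. Assembling:

R = [[1, -0.0632],
 [-0.0632, 1]]


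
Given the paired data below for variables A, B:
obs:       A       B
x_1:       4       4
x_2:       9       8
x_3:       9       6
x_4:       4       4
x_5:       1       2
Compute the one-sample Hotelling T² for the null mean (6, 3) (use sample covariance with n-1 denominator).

Step 1 — sample mean vector:
  mean(A) = (4 + 9 + 9 + 4 + 1) / 5 = 27/5 = 5.4
  mean(B) = (4 + 8 + 6 + 4 + 2) / 5 = 24/5 = 4.8
  x̄ = (5.4, 4.8),  deviation x̄ - mu_0 = (5.4, 4.8) - (6, 3) = (-0.6, 1.8).

Step 2 — sample covariance matrix, S[i,j] = (1/(n-1)) · Σ_k (x_{k,i} - mean_i) · (x_{k,j} - mean_j), divisor n-1 = 4:
  S[A,A] = ((-1.4)·(-1.4) + (3.6)·(3.6) + (3.6)·(3.6) + (-1.4)·(-1.4) + (-4.4)·(-4.4)) / 4 = 49.2/4 = 12.3
  S[A,B] = ((-1.4)·(-0.8) + (3.6)·(3.2) + (3.6)·(1.2) + (-1.4)·(-0.8) + (-4.4)·(-2.8)) / 4 = 30.4/4 = 7.6
  S[B,B] = ((-0.8)·(-0.8) + (3.2)·(3.2) + (1.2)·(1.2) + (-0.8)·(-0.8) + (-2.8)·(-2.8)) / 4 = 20.8/4 = 5.2
  S = [[12.3, 7.6],
 [7.6, 5.2]].

Step 3 — invert S. det(S) = 12.3·5.2 - (7.6)² = 6.2.
  S^{-1} = (1/det) · [[d, -b], [-b, a]] = [[0.8387, -1.2258],
 [-1.2258, 1.9839]].

Step 4 — quadratic form (x̄ - mu_0)^T · S^{-1} · (x̄ - mu_0):
  S^{-1} · (x̄ - mu_0) = (-2.7097, 4.3065),
  (x̄ - mu_0)^T · [...] = (-0.6)·(-2.7097) + (1.8)·(4.3065) = 9.3774.

Step 5 — scale by n: T² = 5 · 9.3774 = 46.8871.

T² ≈ 46.8871


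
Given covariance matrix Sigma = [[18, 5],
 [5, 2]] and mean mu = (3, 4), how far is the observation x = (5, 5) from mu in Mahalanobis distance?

Step 1 — centre the observation: (x - mu) = (2, 1).

Step 2 — invert Sigma. det(Sigma) = 18·2 - (5)² = 11.
  Sigma^{-1} = (1/det) · [[d, -b], [-b, a]] = [[0.1818, -0.4545],
 [-0.4545, 1.6364]].

Step 3 — form the quadratic (x - mu)^T · Sigma^{-1} · (x - mu):
  Sigma^{-1} · (x - mu) = (-0.0909, 0.7273).
  (x - mu)^T · [Sigma^{-1} · (x - mu)] = (2)·(-0.0909) + (1)·(0.7273) = 0.5455.

Step 4 — take square root: d = √(0.5455) ≈ 0.7385.

d(x, mu) = √(0.5455) ≈ 0.7385
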